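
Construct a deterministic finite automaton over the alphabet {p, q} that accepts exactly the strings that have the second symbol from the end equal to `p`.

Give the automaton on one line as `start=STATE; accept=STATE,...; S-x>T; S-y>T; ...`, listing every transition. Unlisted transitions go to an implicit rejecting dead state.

Because acceptance depends on a position counted from the end, the machine has to buffer the most recent 2 symbols. Make each state the string of the last up-to-2 symbols read; on input `x` shift the window left and append `x`. Accept when the buffered window has length 2 and begins with `p`.
        p   q  
>  S0   S1  S2 
   S1   S3  S4 
   S2   S5  S6 
 * S3   S3  S4 
 * S4   S5  S6 
   S5   S3  S4 
   S6   S5  S6 
(> = start, * = accepting)

start=S0; accept=S3,S4; S0-p>S1; S0-q>S2; S1-p>S3; S1-q>S4; S2-p>S5; S2-q>S6; S3-p>S3; S3-q>S4; S4-p>S5; S4-q>S6; S5-p>S3; S5-q>S4; S6-p>S5; S6-q>S6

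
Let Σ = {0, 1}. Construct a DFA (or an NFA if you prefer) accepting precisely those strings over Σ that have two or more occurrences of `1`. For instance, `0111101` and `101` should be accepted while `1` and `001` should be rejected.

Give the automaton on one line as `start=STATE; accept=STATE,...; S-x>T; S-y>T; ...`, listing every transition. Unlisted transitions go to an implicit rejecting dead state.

start=S0; accept=S2,S3; S0-0>S0; S0-1>S1; S1-0>S1; S1-1>S2; S2-0>S2; S2-1>S3; S3-0>S3; S3-1>S3

Count `1`s, saturating at 3: states S0 through S2 mean 0 through 2 `1`s seen; S3 means more than 2. Each `1` increments (capped at S3); other symbols loop. Accept from {S2, S3}.
4 states suffice.
        0   1  
>  S0   S0  S1 
   S1   S1  S2 
 * S2   S2  S3 
 * S3   S3  S3 
(> = start, * = accepting)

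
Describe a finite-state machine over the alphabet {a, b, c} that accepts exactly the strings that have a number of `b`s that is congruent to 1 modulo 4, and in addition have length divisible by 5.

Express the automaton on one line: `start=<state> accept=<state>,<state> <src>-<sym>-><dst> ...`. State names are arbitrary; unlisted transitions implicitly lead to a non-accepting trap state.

Handle the two conditions separately and then intersect. One (4 states) tracks the count of `b`s modulo 4; the other (5 states) tracks the input length modulo 5. Each combined state is a pair, one component from each; accept when both components accept.
With 20 states:
          a    b    c  
>  S0     S1   S2   S1 
   S1     S3   S4   S3 
   S2     S4   S5   S4 
   S3     S6   S7   S6 
   S4     S7   S8   S7 
   S5     S8   S9   S8 
   S6    S10  S11  S10 
   S7    S11  S12  S11 
   S8    S12  S13  S12 
   S9    S13  S10  S13 
   S10    S0  S14   S0 
   S11   S14  S15  S14 
   S12   S15  S16  S15 
   S13   S16   S0  S16 
 * S14    S2  S17   S2 
   S15   S17  S18  S17 
   S16   S18   S1  S18 
   S17    S5  S19   S5 
   S18   S19   S3  S19 
   S19    S9   S6   S9 
(> = start, * = accepting)

start=S0 accept=S14 S0-a->S1 S0-b->S2 S0-c->S1 S1-a->S3 S1-b->S4 S1-c->S3 S2-a->S4 S2-b->S5 S2-c->S4 S3-a->S6 S3-b->S7 S3-c->S6 S4-a->S7 S4-b->S8 S4-c->S7 S5-a->S8 S5-b->S9 S5-c->S8 S6-a->S10 S6-b->S11 S6-c->S10 S7-a->S11 S7-b->S12 S7-c->S11 S8-a->S12 S8-b->S13 S8-c->S12 S9-a->S13 S9-b->S10 S9-c->S13 S10-a->S0 S10-b->S14 S10-c->S0 S11-a->S14 S11-b->S15 S11-c->S14 S12-a->S15 S12-b->S16 S12-c->S15 S13-a->S16 S13-b->S0 S13-c->S16 S14-a->S2 S14-b->S17 S14-c->S2 S15-a->S17 S15-b->S18 S15-c->S17 S16-a->S18 S16-b->S1 S16-c->S18 S17-a->S5 S17-b->S19 S17-c->S5 S18-a->S19 S18-b->S3 S18-c->S19 S19-a->S9 S19-b->S6 S19-c->S9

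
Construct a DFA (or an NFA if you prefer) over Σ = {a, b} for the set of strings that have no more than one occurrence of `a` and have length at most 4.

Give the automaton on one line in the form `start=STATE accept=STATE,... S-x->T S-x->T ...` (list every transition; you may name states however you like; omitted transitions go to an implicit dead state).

Handle the two conditions separately and then intersect. The first has 3 states tracking the count of `a`s, saturating at 2; the second has 6 states tracking the input length, saturating at 5. A product state is a pair (one from each), accepting exactly when both do.
With 15 states:
          a    b  
>* S0     S1   S2 
 * S1     S3   S4 
 * S2     S4   S5 
   S3     S6   S6 
 * S4     S6   S7 
 * S5     S7   S8 
   S6     S9   S9 
 * S7     S9  S10 
 * S8    S10  S11 
   S9    S12  S12 
 * S10   S12  S13 
 * S11   S13  S14 
   S12   S12  S12 
   S13   S12  S13 
   S14   S13  S14 
(> = start, * = accepting)

start=S0 accept=S0,S1,S2,S4,S5,S7,S8,S10,S11 S0-a->S1 S0-b->S2 S1-a->S3 S1-b->S4 S2-a->S4 S2-b->S5 S3-a->S6 S3-b->S6 S4-a->S6 S4-b->S7 S5-a->S7 S5-b->S8 S6-a->S9 S6-b->S9 S7-a->S9 S7-b->S10 S8-a->S10 S8-b->S11 S9-a->S12 S9-b->S12 S10-a->S12 S10-b->S13 S11-a->S13 S11-b->S14 S12-a->S12 S12-b->S12 S13-a->S12 S13-b->S13 S14-a->S13 S14-b->S14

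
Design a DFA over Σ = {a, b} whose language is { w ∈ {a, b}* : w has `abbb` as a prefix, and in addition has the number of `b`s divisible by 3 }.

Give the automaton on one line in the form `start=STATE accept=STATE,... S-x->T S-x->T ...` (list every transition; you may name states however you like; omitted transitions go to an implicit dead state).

Build one automaton per condition and run them in lockstep. One (6 states) tracks whether the input so far still matches the prefix `abbb`; the other (3 states) tracks the count of `b`s modulo 3. Each combined state is a pair, one component from each; accept when both components accept.
With 10 states:
        a   b  
>  q0   q1  q2 
   q1   q3  q4 
   q2   q2  q5 
   q3   q3  q2 
   q4   q2  q6 
   q5   q5  q3 
   q6   q5  q7 
 * q7   q7  q8 
   q8   q8  q9 
   q9   q9  q7 
(> = start, * = accepting)

start=q0 accept=q7 q0-a->q1 q0-b->q2 q1-a->q3 q1-b->q4 q2-a->q2 q2-b->q5 q3-a->q3 q3-b->q2 q4-a->q2 q4-b->q6 q5-a->q5 q5-b->q3 q6-a->q5 q6-b->q7 q7-a->q7 q7-b->q8 q8-a->q8 q8-b->q9 q9-a->q9 q9-b->q7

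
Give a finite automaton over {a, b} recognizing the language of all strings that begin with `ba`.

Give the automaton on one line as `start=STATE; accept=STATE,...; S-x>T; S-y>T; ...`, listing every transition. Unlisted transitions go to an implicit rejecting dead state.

start=q0; accept=q2; q0-a>q3; q0-b>q1; q1-a>q2; q1-b>q3; q2-a>q2; q2-b>q2; q3-a>q3; q3-b>q3

Check the first 2 symbols one by one: q0 through q1 record how many have matched `ba` so far; any wrong symbol goes to the dead state q3. After all 2 match we enter the accepting sink q2.
4 states suffice.
        a   b  
>  q0   q3  q1 
   q1   q2  q3 
 * q2   q2  q2 
   q3   q3  q3 
(> = start, * = accepting)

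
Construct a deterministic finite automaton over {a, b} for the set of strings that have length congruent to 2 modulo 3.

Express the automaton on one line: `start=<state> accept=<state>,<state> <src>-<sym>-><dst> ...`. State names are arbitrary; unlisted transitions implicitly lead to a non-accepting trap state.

Only the length mod 3 matters, so use a 3-cycle: from any state, every input symbol moves to the next state, wrapping q2 back to q0. Mark q2 accepting.
3 states suffice.
        a   b  
>  q0   q1  q1 
   q1   q2  q2 
 * q2   q0  q0 
(> = start, * = accepting)

start=q0 accept=q2 q0-a->q1 q0-b->q1 q1-a->q2 q1-b->q2 q2-a->q0 q2-b->q0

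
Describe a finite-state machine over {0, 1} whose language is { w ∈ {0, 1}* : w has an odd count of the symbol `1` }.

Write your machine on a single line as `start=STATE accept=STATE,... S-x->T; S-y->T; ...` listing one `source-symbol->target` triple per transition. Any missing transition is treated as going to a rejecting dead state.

start=S0; accept=S1; S0-0->S0; S0-1->S1; S1-0->S1; S1-1->S0

The only thing that matters is how many `1`s have appeared, reduced mod 2. Use one state per residue: S0 for 0, …, S1 for 1. Reading `1` moves to the next residue; anything else stays put. S1 is accepting.
        0   1  
>  S0   S0  S1 
 * S1   S1  S0 
(> = start, * = accepting)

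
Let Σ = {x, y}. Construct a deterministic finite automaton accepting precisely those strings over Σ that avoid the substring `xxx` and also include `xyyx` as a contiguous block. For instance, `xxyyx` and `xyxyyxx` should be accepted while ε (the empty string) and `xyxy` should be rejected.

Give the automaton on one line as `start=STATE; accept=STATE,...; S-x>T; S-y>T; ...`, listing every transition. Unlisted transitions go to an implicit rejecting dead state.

Build one automaton per condition and run them in lockstep. One (4 states) tracks partial matches of the forbidden pattern `xxx`; the other (5 states) tracks whether and how much of `xyyx` has been seen. Each combined state is a pair, one component from each; accept when both components accept.
13 states suffice.
       x  y 
>  A   B  A 
   B   C  D 
   C   E  D 
   D   B  F 
   E   E  G 
   F   H  A 
   G   E  I 
 * H   J  K 
   I   L  M 
 * J   L  K 
 * K   H  K 
   L   L  L 
   M   E  M 
(> = start, * = accepting)

start=A; accept=H,J,K; A-x>B; A-y>A; B-x>C; B-y>D; C-x>E; C-y>D; D-x>B; D-y>F; E-x>E; E-y>G; F-x>H; F-y>A; G-x>E; G-y>I; H-x>J; H-y>K; I-x>L; I-y>M; J-x>L; J-y>K; K-x>H; K-y>K; L-x>L; L-y>L; M-x>E; M-y>M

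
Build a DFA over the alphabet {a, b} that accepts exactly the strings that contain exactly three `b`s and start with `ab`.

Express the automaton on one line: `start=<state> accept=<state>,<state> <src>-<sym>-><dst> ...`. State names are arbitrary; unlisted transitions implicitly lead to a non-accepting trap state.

start=q0 accept=q8 q0-a->q1 q0-b->q2 q1-a->q3 q1-b->q4 q2-a->q2 q2-b->q5 q3-a->q3 q3-b->q2 q4-a->q4 q4-b->q6 q5-a->q5 q5-b->q7 q6-a->q6 q6-b->q8 q7-a->q7 q7-b->q9 q8-a->q8 q8-b->q10 q9-a->q9 q9-b->q9 q10-a->q10 q10-b->q10

Build one automaton per condition and run them in lockstep. One (5 states) tracks the count of `b`s, saturating at 4; the other (4 states) tracks whether the input so far still matches the prefix `ab`. Each combined state is a pair, one component from each; accept when both components accept.
          a    b  
>  q0     q1   q2 
   q1     q3   q4 
   q2     q2   q5 
   q3     q3   q2 
   q4     q4   q6 
   q5     q5   q7 
   q6     q6   q8 
   q7     q7   q9 
 * q8     q8  q10 
   q9     q9   q9 
   q10   q10  q10 
(> = start, * = accepting)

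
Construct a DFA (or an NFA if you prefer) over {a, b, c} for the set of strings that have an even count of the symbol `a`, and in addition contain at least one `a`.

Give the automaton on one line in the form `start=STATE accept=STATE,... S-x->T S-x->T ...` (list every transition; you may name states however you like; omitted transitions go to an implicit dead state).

start=s0 accept=s2 s0-a->s1 s0-b->s0 s0-c->s0 s1-a->s2 s1-b->s1 s1-c->s1 s2-a->s3 s2-b->s2 s2-c->s2 s3-a->s2 s3-b->s3 s3-c->s3

Build one automaton per condition and run them in lockstep. The first has 2 states tracking the count of `a`s modulo 2; the second has 3 states tracking the count of `a`s, saturating at 2. A product state is a pair (one from each), accepting exactly when both do.
A 4-state machine:
        a   b   c  
>  s0   s1  s0  s0 
   s1   s2  s1  s1 
 * s2   s3  s2  s2 
   s3   s2  s3  s3 
(> = start, * = accepting)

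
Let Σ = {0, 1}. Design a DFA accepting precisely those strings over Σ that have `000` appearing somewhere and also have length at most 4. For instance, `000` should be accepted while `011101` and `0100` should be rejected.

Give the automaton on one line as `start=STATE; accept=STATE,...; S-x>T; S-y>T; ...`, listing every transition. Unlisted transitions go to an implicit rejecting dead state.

Handle the two conditions separately and then intersect. One (4 states) tracks whether and how much of `000` has been seen; the other (6 states) tracks the input length, saturating at 5. Each combined state is a pair, one component from each; accept when both components accept. Equivalent product states are then merged.
With 9 states:
        0   1  
>  s0   s1  s2 
   s1   s3  s4 
   s2   s5  s4 
   s3   s6  s4 
   s4   s4  s4 
   s5   s7  s4 
 * s6   s8  s8 
   s7   s8  s4 
 * s8   s4  s4 
(> = start, * = accepting)

start=s0; accept=s6,s8; s0-0>s1; s0-1>s2; s1-0>s3; s1-1>s4; s2-0>s5; s2-1>s4; s3-0>s6; s3-1>s4; s4-0>s4; s4-1>s4; s5-0>s7; s5-1>s4; s6-0>s8; s6-1>s8; s7-0>s8; s7-1>s4; s8-0>s4; s8-1>s4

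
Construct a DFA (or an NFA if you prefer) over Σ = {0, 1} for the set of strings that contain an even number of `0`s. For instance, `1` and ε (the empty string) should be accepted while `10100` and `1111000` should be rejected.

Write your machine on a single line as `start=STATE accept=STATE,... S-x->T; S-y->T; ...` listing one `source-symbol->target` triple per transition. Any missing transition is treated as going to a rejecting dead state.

start=q0; accept=q0; q0-0->q1; q0-1->q0; q1-0->q0; q1-1->q1

Keep the running count of `0`s modulo 2: each `0` advances along the cycle q0 → q1 → q0 while other symbols loop. Accept at q0.
A 2-state machine:
        0   1  
>* q0   q1  q0 
   q1   q0  q1 
(> = start, * = accepting)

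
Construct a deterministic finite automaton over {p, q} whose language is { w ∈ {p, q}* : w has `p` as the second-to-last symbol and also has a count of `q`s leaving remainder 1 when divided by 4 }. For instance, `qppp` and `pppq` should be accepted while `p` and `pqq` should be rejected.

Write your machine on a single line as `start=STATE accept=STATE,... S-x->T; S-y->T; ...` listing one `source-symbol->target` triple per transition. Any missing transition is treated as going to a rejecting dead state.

start=A; accept=E,H; A-p->B; A-q->C; B-p->D; B-q->E; C-p->F; C-q->G; D-p->D; D-q->E; E-p->F; E-q->G; F-p->H; F-q->I; G-p->J; G-q->K; H-p->H; H-q->I; I-p->J; I-q->K; J-p->L; J-q->M; K-p->N; K-q->O; L-p->L; L-q->M; M-p->N; M-q->O; N-p->P; N-q->Q; O-p->R; O-q->S; P-p->P; P-q->Q; Q-p->R; Q-q->S; R-p->D; R-q->E; S-p->F; S-q->G

Run two small machines in parallel and take their product. One (7 states) tracks the last 2 symbols read; the other (4 states) tracks the count of `q`s modulo 4. Each combined state is a pair, one component from each; accept when both components accept.
19 states suffice.
       p  q 
>  A   B  C 
   B   D  E 
   C   F  G 
   D   D  E 
 * E   F  G 
   F   H  I 
   G   J  K 
 * H   H  I 
   I   J  K 
   J   L  M 
   K   N  O 
   L   L  M 
   M   N  O 
   N   P  Q 
   O   R  S 
   P   P  Q 
   Q   R  S 
   R   D  E 
   S   F  G 
(> = start, * = accepting)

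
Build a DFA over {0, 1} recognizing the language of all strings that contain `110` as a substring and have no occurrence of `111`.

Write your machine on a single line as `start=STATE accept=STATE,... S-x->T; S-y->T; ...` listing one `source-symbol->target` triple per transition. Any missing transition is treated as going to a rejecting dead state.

start=S0; accept=S3,S5,S6; S0-0->S0; S0-1->S1; S1-0->S0; S1-1->S2; S2-0->S3; S2-1->S4; S3-0->S3; S3-1->S5; S4-0->S4; S4-1->S4; S5-0->S3; S5-1->S6; S6-0->S3; S6-1->S4

Build one automaton per condition and run them in lockstep. One (4 states) tracks whether and how much of `110` has been seen; the other (4 states) tracks partial matches of the forbidden pattern `111`. Each combined state is a pair, one component from each; accept when both components accept. After merging equivalent states the machine shrinks.
A 7-state machine:
        0   1  
>  S0   S0  S1 
   S1   S0  S2 
   S2   S3  S4 
 * S3   S3  S5 
   S4   S4  S4 
 * S5   S3  S6 
 * S6   S3  S4 
(> = start, * = accepting)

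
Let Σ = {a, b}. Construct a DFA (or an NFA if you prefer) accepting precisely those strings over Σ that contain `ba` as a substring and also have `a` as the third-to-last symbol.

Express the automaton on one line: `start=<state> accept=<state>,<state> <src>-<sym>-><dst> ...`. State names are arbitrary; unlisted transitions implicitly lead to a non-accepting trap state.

start=S0 accept=S5,S8,S9,S10 S0-a->S1 S0-b->S2 S1-a->S1 S1-b->S3 S2-a->S4 S2-b->S2 S3-a->S5 S3-b->S2 S4-a->S6 S4-b->S7 S5-a->S6 S5-b->S7 S6-a->S8 S6-b->S9 S7-a->S5 S7-b->S10 S8-a->S8 S8-b->S9 S9-a->S5 S9-b->S10 S10-a->S4 S10-b->S2

Run two small machines in parallel and take their product. One (3 states) tracks whether and how much of `ba` has been seen; the other (15 states) tracks the last 3 symbols read. Each combined state is a pair, one component from each; accept when both components accept. After merging equivalent states the machine shrinks.
With 11 states:
          a    b  
>  S0     S1   S2 
   S1     S1   S3 
   S2     S4   S2 
   S3     S5   S2 
   S4     S6   S7 
 * S5     S6   S7 
   S6     S8   S9 
   S7     S5  S10 
 * S8     S8   S9 
 * S9     S5  S10 
 * S10    S4   S2 
(> = start, * = accepting)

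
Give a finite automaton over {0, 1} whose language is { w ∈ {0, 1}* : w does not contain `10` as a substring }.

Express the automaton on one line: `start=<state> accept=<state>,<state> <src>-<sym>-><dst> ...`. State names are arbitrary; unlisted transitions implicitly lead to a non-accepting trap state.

This is the complement of 'contains `10`'. Use the same substring-matching states — q0 through q2 holding how much of `10` has just been matched — but flip the accepting set: everything except the trap q2 accepts.
A 3-state machine:
        0   1  
>* q0   q0  q1 
 * q1   q2  q1 
   q2   q2  q2 
(> = start, * = accepting)

start=q0 accept=q0,q1 q0-0->q0 q0-1->q1 q1-0->q2 q1-1->q1 q2-0->q2 q2-1->q2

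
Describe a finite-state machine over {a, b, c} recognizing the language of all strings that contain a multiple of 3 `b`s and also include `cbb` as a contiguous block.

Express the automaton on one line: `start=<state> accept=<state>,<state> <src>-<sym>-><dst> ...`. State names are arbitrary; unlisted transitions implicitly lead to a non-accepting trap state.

start=q0 accept=q10 q0-a->q0 q0-b->q1 q0-c->q2 q1-a->q1 q1-b->q3 q1-c->q4 q2-a->q0 q2-b->q5 q2-c->q2 q3-a->q3 q3-b->q0 q3-c->q6 q4-a->q1 q4-b->q7 q4-c->q4 q5-a->q1 q5-b->q8 q5-c->q4 q6-a->q3 q6-b->q9 q6-c->q6 q7-a->q3 q7-b->q10 q7-c->q6 q8-a->q8 q8-b->q10 q8-c->q8 q9-a->q0 q9-b->q11 q9-c->q2 q10-a->q10 q10-b->q11 q10-c->q10 q11-a->q11 q11-b->q8 q11-c->q11

Handle the two conditions separately and then intersect. The first has 3 states tracking the count of `b`s modulo 3; the second has 4 states tracking whether and how much of `cbb` has been seen. A product state is a pair (one from each), accepting exactly when both do.
With 12 states:
          a    b    c  
>  q0     q0   q1   q2 
   q1     q1   q3   q4 
   q2     q0   q5   q2 
   q3     q3   q0   q6 
   q4     q1   q7   q4 
   q5     q1   q8   q4 
   q6     q3   q9   q6 
   q7     q3  q10   q6 
   q8     q8  q10   q8 
   q9     q0  q11   q2 
 * q10   q10  q11  q10 
   q11   q11   q8  q11 
(> = start, * = accepting)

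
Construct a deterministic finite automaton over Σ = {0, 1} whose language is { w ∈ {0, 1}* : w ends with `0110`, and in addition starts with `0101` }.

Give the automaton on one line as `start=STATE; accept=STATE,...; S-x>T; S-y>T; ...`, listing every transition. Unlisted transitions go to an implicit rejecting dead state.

start=A; accept=I; A-0>B; A-1>C; B-0>C; B-1>D; C-0>C; C-1>C; D-0>E; D-1>C; E-0>C; E-1>F; F-0>G; F-1>H; G-0>G; G-1>F; H-0>I; H-1>J; I-0>G; I-1>F; J-0>G; J-1>J

Build one automaton per condition and run them in lockstep. One (5 states) tracks how much of the suffix `0110` has currently been matched; the other (6 states) tracks whether the input so far still matches the prefix `0101`. Each combined state is a pair, one component from each; accept when both components accept. After merging equivalent states the machine shrinks.
A 10-state machine:
       0  1 
>  A   B  C 
   B   C  D 
   C   C  C 
   D   E  C 
   E   C  F 
   F   G  H 
   G   G  F 
   H   I  J 
 * I   G  F 
   J   G  J 
(> = start, * = accepting)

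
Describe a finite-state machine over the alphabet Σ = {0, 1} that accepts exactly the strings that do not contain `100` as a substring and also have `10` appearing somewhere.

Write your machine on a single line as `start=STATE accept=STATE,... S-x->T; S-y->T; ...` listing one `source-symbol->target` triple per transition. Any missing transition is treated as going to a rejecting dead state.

Handle the two conditions separately and then intersect. The first has 4 states tracking partial matches of the forbidden pattern `100`; the second has 3 states tracking whether and how much of `10` has been seen. A product state is a pair (one from each), accepting exactly when both do.
        0   1  
>  q0   q0  q1 
   q1   q2  q1 
 * q2   q3  q4 
   q3   q3  q3 
 * q4   q2  q4 
(> = start, * = accepting)

start=q0; accept=q2,q4; q0-0->q0; q0-1->q1; q1-0->q2; q1-1->q1; q2-0->q3; q2-1->q4; q3-0->q3; q3-1->q3; q4-0->q2; q4-1->q4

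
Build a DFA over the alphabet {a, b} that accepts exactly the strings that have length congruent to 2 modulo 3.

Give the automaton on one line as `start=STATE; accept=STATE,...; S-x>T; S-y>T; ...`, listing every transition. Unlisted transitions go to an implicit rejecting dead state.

Count input length modulo 3: every symbol advances one step around the cycle S0 → S1 → S2 → S0. Accept at S2.
        a   b  
>  S0   S1  S1 
   S1   S2  S2 
 * S2   S0  S0 
(> = start, * = accepting)

start=S0; accept=S2; S0-a>S1; S0-b>S1; S1-a>S2; S1-b>S2; S2-a>S0; S2-b>S0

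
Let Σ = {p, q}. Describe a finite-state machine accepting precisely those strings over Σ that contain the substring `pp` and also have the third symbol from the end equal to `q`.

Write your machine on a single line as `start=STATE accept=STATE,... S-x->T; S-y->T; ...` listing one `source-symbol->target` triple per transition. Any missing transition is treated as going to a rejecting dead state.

Run two small machines in parallel and take their product. One (3 states) tracks whether and how much of `pp` has been seen; the other (15 states) tracks the last 3 symbols read. Each combined state is a pair, one component from each; accept when both components accept. After merging equivalent states the machine shrinks.
A 12-state machine:
          p    q  
>  s0     s1   s2 
   s1     s3   s2 
   s2     s4   s2 
   s3     s3   s5 
   s4     s6   s2 
   s5     s7   s8 
 * s6     s3   s5 
   s7     s6   s9 
   s8    s10  s11 
 * s9     s7   s8 
 * s10    s6   s9 
 * s11   s10  s11 
(> = start, * = accepting)

start=s0; accept=s6,s9,s10,s11; s0-p->s1; s0-q->s2; s1-p->s3; s1-q->s2; s2-p->s4; s2-q->s2; s3-p->s3; s3-q->s5; s4-p->s6; s4-q->s2; s5-p->s7; s5-q->s8; s6-p->s3; s6-q->s5; s7-p->s6; s7-q->s9; s8-p->s10; s8-q->s11; s9-p->s7; s9-q->s8; s10-p->s6; s10-q->s9; s11-p->s10; s11-q->s11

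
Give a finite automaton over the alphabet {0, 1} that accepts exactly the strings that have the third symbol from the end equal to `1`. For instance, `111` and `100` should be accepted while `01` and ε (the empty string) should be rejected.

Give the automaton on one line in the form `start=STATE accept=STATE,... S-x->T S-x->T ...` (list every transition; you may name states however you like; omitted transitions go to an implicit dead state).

start=s0 accept=s11,s12,s13,s14 s0-0->s1 s0-1->s2 s1-0->s3 s1-1->s4 s2-0->s5 s2-1->s6 s3-0->s7 s3-1->s8 s4-0->s9 s4-1->s10 s5-0->s11 s5-1->s12 s6-0->s13 s6-1->s14 s7-0->s7 s7-1->s8 s8-0->s9 s8-1->s10 s9-0->s11 s9-1->s12 s10-0->s13 s10-1->s14 s11-0->s7 s11-1->s8 s12-0->s9 s12-1->s10 s13-0->s11 s13-1->s12 s14-0->s13 s14-1->s14

A DFA must remember the last 3 symbols (since which symbol is third-to-last isn't known until the input ends). Use one state per possible window of the last ≤3 symbols; accept from those whose window starts with `1`.
15 states suffice.
          0    1  
>  s0     s1   s2 
   s1     s3   s4 
   s2     s5   s6 
   s3     s7   s8 
   s4     s9  s10 
   s5    s11  s12 
   s6    s13  s14 
   s7     s7   s8 
   s8     s9  s10 
   s9    s11  s12 
   s10   s13  s14 
 * s11    s7   s8 
 * s12    s9  s10 
 * s13   s11  s12 
 * s14   s13  s14 
(> = start, * = accepting)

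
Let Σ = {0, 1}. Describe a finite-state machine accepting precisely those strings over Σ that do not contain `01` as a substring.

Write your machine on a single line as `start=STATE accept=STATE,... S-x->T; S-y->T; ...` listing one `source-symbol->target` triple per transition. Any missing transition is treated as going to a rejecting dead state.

This is the complement of 'contains `01`'. Use the same substring-matching states — q0 through q2 holding how much of `01` has just been matched — but flip the accepting set: everything except the trap q2 accepts.
        0   1  
>* q0   q1  q0 
 * q1   q1  q2 
   q2   q2  q2 
(> = start, * = accepting)

start=q0; accept=q0,q1; q0-0->q1; q0-1->q0; q1-0->q1; q1-1->q2; q2-0->q2; q2-1->q2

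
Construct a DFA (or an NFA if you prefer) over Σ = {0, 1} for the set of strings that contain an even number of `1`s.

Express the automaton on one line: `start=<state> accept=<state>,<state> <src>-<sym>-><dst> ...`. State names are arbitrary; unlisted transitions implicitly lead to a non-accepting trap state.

start=A accept=A A-0->A A-1->B B-0->B B-1->A

Keep the running count of `1`s modulo 2: each `1` advances along the cycle A → B → A while other symbols loop. Accept at A.
With 2 states:
       0  1 
>* A   A  B 
   B   B  A 
(> = start, * = accepting)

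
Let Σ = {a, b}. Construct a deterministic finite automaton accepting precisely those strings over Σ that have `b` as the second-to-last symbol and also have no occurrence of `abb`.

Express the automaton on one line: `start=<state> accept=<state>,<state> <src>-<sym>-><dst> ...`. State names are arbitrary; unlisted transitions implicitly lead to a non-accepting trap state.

start=S0 accept=S4,S5 S0-a->S1 S0-b->S2 S1-a->S1 S1-b->S3 S2-a->S4 S2-b->S5 S3-a->S4 S3-b->S6 S4-a->S1 S4-b->S3 S5-a->S4 S5-b->S5 S6-a->S6 S6-b->S6

Handle the two conditions separately and then intersect. The first has 7 states tracking the last 2 symbols read; the second has 4 states tracking partial matches of the forbidden pattern `abb`. A product state is a pair (one from each), accepting exactly when both do. Equivalent product states are then merged.
7 states suffice.
        a   b  
>  S0   S1  S2 
   S1   S1  S3 
   S2   S4  S5 
   S3   S4  S6 
 * S4   S1  S3 
 * S5   S4  S5 
   S6   S6  S6 
(> = start, * = accepting)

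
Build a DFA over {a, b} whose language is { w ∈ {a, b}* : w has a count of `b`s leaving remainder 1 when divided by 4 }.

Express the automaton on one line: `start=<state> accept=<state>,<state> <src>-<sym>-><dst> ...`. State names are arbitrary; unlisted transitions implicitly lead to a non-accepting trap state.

start=q0 accept=q1 q0-a->q0 q0-b->q1 q1-a->q1 q1-b->q2 q2-a->q2 q2-b->q3 q3-a->q3 q3-b->q0

Keep the running count of `b`s modulo 4: each `b` advances along the cycle q0 → q1 → q2 → q3 → q0 while other symbols loop. Accept at q1.
With 4 states:
        a   b  
>  q0   q0  q1 
 * q1   q1  q2 
   q2   q2  q3 
   q3   q3  q0 
(> = start, * = accepting)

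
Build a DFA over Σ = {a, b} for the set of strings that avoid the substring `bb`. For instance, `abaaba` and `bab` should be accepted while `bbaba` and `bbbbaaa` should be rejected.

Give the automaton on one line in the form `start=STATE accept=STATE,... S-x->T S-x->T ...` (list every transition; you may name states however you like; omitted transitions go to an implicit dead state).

Track partial matches of the forbidden pattern `bb`. State s2 is a dead state reached once `bb` has occurred; every other state accepts. s0 means no part of `bb` is currently matched.
A 3-state machine:
        a   b  
>* s0   s0  s1 
 * s1   s0  s2 
   s2   s2  s2 
(> = start, * = accepting)

start=s0 accept=s0,s1 s0-a->s0 s0-b->s1 s1-a->s0 s1-b->s2 s2-a->s2 s2-b->s2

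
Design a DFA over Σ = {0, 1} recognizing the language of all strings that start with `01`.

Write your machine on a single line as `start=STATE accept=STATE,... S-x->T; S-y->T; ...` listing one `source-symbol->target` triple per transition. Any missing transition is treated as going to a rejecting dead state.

start=s0; accept=s2; s0-0->s1; s0-1->s3; s1-0->s3; s1-1->s2; s2-0->s2; s2-1->s2; s3-0->s3; s3-1->s3

Check the first 2 symbols one by one: s0 through s1 record how many have matched `01` so far; any wrong symbol goes to the dead state s3. After all 2 match we enter the accepting sink s2.
A 4-state machine:
        0   1  
>  s0   s1  s3 
   s1   s3  s2 
 * s2   s2  s2 
   s3   s3  s3 
(> = start, * = accepting)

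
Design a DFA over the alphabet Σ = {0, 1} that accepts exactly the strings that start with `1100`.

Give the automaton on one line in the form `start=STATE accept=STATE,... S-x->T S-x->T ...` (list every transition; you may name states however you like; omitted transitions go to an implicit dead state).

start=q0 accept=q4 q0-0->q5 q0-1->q1 q1-0->q5 q1-1->q2 q2-0->q3 q2-1->q5 q3-0->q4 q3-1->q5 q4-0->q4 q4-1->q4 q5-0->q5 q5-1->q5

Walk along `1100` while the input agrees: from q0 take `1` to q1, and so on. Any deviation drops to the rejecting sink q5. Once q4 is reached the prefix is confirmed and every continuation is accepted.
6 states suffice.
        0   1  
>  q0   q5  q1 
   q1   q5  q2 
   q2   q3  q5 
   q3   q4  q5 
 * q4   q4  q4 
   q5   q5  q5 
(> = start, * = accepting)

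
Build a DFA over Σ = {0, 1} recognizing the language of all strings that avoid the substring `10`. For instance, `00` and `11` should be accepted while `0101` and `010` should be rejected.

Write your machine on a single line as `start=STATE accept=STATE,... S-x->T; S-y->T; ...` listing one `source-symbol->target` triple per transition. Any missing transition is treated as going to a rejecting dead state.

Track partial matches of the forbidden pattern `10`. State S2 is a dead state reached once `10` has occurred; every other state accepts. S0 means no part of `10` is currently matched.
3 states suffice.
        0   1  
>* S0   S0  S1 
 * S1   S2  S1 
   S2   S2  S2 
(> = start, * = accepting)

start=S0; accept=S0,S1; S0-0->S0; S0-1->S1; S1-0->S2; S1-1->S1; S2-0->S2; S2-1->S2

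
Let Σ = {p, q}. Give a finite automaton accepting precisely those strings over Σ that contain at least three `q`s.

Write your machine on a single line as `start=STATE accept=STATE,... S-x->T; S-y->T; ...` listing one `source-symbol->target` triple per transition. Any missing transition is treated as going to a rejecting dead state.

Count `q`s, saturating at 4: states A through D mean 0 through 3 `q`s seen; E means more than 3. Each `q` increments (capped at E); other symbols loop. Accept from {D, E}.
With 5 states:
       p  q 
>  A   A  B 
   B   B  C 
   C   C  D 
 * D   D  E 
 * E   E  E 
(> = start, * = accepting)

start=A; accept=D,E; A-p->A; A-q->B; B-p->B; B-q->C; C-p->C; C-q->D; D-p->D; D-q->E; E-p->E; E-q->E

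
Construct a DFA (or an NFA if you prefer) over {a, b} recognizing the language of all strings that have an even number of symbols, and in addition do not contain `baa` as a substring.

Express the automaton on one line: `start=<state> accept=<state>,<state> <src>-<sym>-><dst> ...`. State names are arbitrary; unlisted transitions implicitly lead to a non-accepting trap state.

start=q0 accept=q0,q3,q4 q0-a->q1 q0-b->q2 q1-a->q0 q1-b->q3 q2-a->q4 q2-b->q3 q3-a->q5 q3-b->q2 q4-a->q6 q4-b->q2 q5-a->q6 q5-b->q3 q6-a->q6 q6-b->q6

Run two small machines in parallel and take their product. One (2 states) tracks the input length modulo 2; the other (4 states) tracks partial matches of the forbidden pattern `baa`. Each combined state is a pair, one component from each; accept when both components accept. Minimizing collapses redundant product states.
        a   b  
>* q0   q1  q2 
   q1   q0  q3 
   q2   q4  q3 
 * q3   q5  q2 
 * q4   q6  q2 
   q5   q6  q3 
   q6   q6  q6 
(> = start, * = accepting)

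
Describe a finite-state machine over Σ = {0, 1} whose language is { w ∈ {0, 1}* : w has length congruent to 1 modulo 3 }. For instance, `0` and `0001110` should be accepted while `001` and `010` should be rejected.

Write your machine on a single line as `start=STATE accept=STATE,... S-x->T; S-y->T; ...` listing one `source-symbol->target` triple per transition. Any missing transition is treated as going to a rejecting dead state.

Only the length mod 3 matters, so use a 3-cycle: from any state, every input symbol moves to the next state, wrapping q2 back to q0. Mark q1 accepting.
        0   1  
>  q0   q1  q1 
 * q1   q2  q2 
   q2   q0  q0 
(> = start, * = accepting)

start=q0; accept=q1; q0-0->q1; q0-1->q1; q1-0->q2; q1-1->q2; q2-0->q0; q2-1->q0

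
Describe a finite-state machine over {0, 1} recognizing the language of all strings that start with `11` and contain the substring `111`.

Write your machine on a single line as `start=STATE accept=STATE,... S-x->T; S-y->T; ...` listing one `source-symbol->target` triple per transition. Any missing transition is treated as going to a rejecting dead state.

Build one automaton per condition and run them in lockstep. The first has 4 states tracking whether the input so far still matches the prefix `11`; the second has 4 states tracking whether and how much of `111` has been seen. A product state is a pair (one from each), accepting exactly when both do.
        0   1  
>  q0   q1  q2 
   q1   q1  q3 
   q2   q1  q4 
   q3   q1  q5 
   q4   q6  q7 
   q5   q1  q8 
   q6   q6  q9 
 * q7   q7  q7 
   q8   q8  q8 
   q9   q6  q4 
(> = start, * = accepting)

start=q0; accept=q7; q0-0->q1; q0-1->q2; q1-0->q1; q1-1->q3; q2-0->q1; q2-1->q4; q3-0->q1; q3-1->q5; q4-0->q6; q4-1->q7; q5-0->q1; q5-1->q8; q6-0->q6; q6-1->q9; q7-0->q7; q7-1->q7; q8-0->q8; q8-1->q8; q9-0->q6; q9-1->q4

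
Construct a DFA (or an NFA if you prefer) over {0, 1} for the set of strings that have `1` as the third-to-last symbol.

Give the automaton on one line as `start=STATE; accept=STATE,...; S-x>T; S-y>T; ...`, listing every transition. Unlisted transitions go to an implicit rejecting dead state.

start=q0; accept=q11,q12,q13,q14; q0-0>q1; q0-1>q2; q1-0>q3; q1-1>q4; q2-0>q5; q2-1>q6; q3-0>q7; q3-1>q8; q4-0>q9; q4-1>q10; q5-0>q11; q5-1>q12; q6-0>q13; q6-1>q14; q7-0>q7; q7-1>q8; q8-0>q9; q8-1>q10; q9-0>q11; q9-1>q12; q10-0>q13; q10-1>q14; q11-0>q7; q11-1>q8; q12-0>q9; q12-1>q10; q13-0>q11; q13-1>q12; q14-0>q13; q14-1>q14

A DFA must remember the last 3 symbols (since which symbol is third-to-last isn't known until the input ends). Use one state per possible window of the last ≤3 symbols; accept from those whose window starts with `1`.
A 15-state machine:
          0    1  
>  q0     q1   q2 
   q1     q3   q4 
   q2     q5   q6 
   q3     q7   q8 
   q4     q9  q10 
   q5    q11  q12 
   q6    q13  q14 
   q7     q7   q8 
   q8     q9  q10 
   q9    q11  q12 
   q10   q13  q14 
 * q11    q7   q8 
 * q12    q9  q10 
 * q13   q11  q12 
 * q14   q13  q14 
(> = start, * = accepting)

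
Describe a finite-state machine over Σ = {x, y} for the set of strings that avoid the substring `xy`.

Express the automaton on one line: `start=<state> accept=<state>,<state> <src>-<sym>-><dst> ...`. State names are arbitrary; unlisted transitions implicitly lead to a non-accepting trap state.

start=q0 accept=q0,q1 q0-x->q1 q0-y->q0 q1-x->q1 q1-y->q2 q2-x->q2 q2-y->q2

Track partial matches of the forbidden pattern `xy`. State q2 is a dead state reached once `xy` has occurred; every other state accepts. q0 means no part of `xy` is currently matched.
A 3-state machine:
        x   y  
>* q0   q1  q0 
 * q1   q1  q2 
   q2   q2  q2 
(> = start, * = accepting)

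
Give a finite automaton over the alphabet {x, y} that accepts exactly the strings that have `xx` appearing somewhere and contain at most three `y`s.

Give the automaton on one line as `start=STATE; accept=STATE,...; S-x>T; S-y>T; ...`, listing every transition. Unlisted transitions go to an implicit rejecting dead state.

start=q0; accept=q3,q6,q9,q12; q0-x>q1; q0-y>q2; q1-x>q3; q1-y>q2; q2-x>q4; q2-y>q5; q3-x>q3; q3-y>q6; q4-x>q6; q4-y>q5; q5-x>q7; q5-y>q8; q6-x>q6; q6-y>q9; q7-x>q9; q7-y>q8; q8-x>q10; q8-y>q11; q9-x>q9; q9-y>q12; q10-x>q12; q10-y>q11; q11-x>q13; q11-y>q11; q12-x>q12; q12-y>q14; q13-x>q14; q13-y>q11; q14-x>q14; q14-y>q14

Handle the two conditions separately and then intersect. One (3 states) tracks whether and how much of `xx` has been seen; the other (5 states) tracks the count of `y`s, saturating at 4. Each combined state is a pair, one component from each; accept when both components accept.
          x    y  
>  q0     q1   q2 
   q1     q3   q2 
   q2     q4   q5 
 * q3     q3   q6 
   q4     q6   q5 
   q5     q7   q8 
 * q6     q6   q9 
   q7     q9   q8 
   q8    q10  q11 
 * q9     q9  q12 
   q10   q12  q11 
   q11   q13  q11 
 * q12   q12  q14 
   q13   q14  q11 
   q14   q14  q14 
(> = start, * = accepting)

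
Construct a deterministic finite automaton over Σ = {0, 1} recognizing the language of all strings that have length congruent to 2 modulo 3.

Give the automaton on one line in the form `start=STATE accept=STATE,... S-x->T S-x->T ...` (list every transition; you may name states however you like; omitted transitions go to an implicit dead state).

start=S0 accept=S2 S0-0->S1 S0-1->S1 S1-0->S2 S1-1->S2 S2-0->S0 S2-1->S0

Only the length mod 3 matters, so use a 3-cycle: from any state, every input symbol moves to the next state, wrapping S2 back to S0. Mark S2 accepting.
A 3-state machine:
        0   1  
>  S0   S1  S1 
   S1   S2  S2 
 * S2   S0  S0 
(> = start, * = accepting)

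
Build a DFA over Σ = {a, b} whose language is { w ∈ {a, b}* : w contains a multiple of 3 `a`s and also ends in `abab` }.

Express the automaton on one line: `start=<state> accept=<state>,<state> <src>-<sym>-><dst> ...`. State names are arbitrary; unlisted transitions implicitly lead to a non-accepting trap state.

Handle the two conditions separately and then intersect. One (3 states) tracks the count of `a`s modulo 3; the other (5 states) tracks how much of the suffix `abab` has currently been matched. Each combined state is a pair, one component from each; accept when both components accept.
          a    b  
>  s0     s1   s0 
   s1     s2   s3 
   s2     s4   s5 
   s3     s6   s7 
   s4     s1   s8 
   s5     s9  s10 
   s6     s4  s11 
   s7     s2   s7 
   s8    s12   s0 
   s9     s1  s13 
   s10    s4  s10 
   s11    s9  s10 
   s12    s2  s14 
 * s13   s12   s0 
   s14    s6   s7 
(> = start, * = accepting)

start=s0 accept=s13 s0-a->s1 s0-b->s0 s1-a->s2 s1-b->s3 s2-a->s4 s2-b->s5 s3-a->s6 s3-b->s7 s4-a->s1 s4-b->s8 s5-a->s9 s5-b->s10 s6-a->s4 s6-b->s11 s7-a->s2 s7-b->s7 s8-a->s12 s8-b->s0 s9-a->s1 s9-b->s13 s10-a->s4 s10-b->s10 s11-a->s9 s11-b->s10 s12-a->s2 s12-b->s14 s13-a->s12 s13-b->s0 s14-a->s6 s14-b->s7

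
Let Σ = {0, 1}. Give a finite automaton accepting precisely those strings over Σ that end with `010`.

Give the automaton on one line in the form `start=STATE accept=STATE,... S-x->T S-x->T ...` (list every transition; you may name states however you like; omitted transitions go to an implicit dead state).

Let each state record the length of the longest suffix of the input read so far that is also a prefix of `010`. B means the last symbol is `0`; C means the last 2 symbols are `01`; D means the last 3 symbols are `010`. Accept only at D, where the string currently ends in `010`.
       0  1 
>  A   B  A 
   B   B  C 
   C   D  A 
 * D   B  C 
(> = start, * = accepting)

start=A accept=D A-0->B A-1->A B-0->B B-1->C C-0->D C-1->A D-0->B D-1->C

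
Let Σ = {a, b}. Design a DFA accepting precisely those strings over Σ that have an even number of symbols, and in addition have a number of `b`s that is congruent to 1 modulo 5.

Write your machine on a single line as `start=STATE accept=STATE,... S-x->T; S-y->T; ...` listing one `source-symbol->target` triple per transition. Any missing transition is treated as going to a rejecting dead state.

Build one automaton per condition and run them in lockstep. The first has 2 states tracking the input length modulo 2; the second has 5 states tracking the count of `b`s modulo 5. A product state is a pair (one from each), accepting exactly when both do.
With 10 states:
        a   b  
>  s0   s1  s2 
   s1   s0  s3 
   s2   s3  s4 
 * s3   s2  s5 
   s4   s5  s6 
   s5   s4  s7 
   s6   s7  s8 
   s7   s6  s9 
   s8   s9  s1 
   s9   s8  s0 
(> = start, * = accepting)

start=s0; accept=s3; s0-a->s1; s0-b->s2; s1-a->s0; s1-b->s3; s2-a->s3; s2-b->s4; s3-a->s2; s3-b->s5; s4-a->s5; s4-b->s6; s5-a->s4; s5-b->s7; s6-a->s7; s6-b->s8; s7-a->s6; s7-b->s9; s8-a->s9; s8-b->s1; s9-a->s8; s9-b->s0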